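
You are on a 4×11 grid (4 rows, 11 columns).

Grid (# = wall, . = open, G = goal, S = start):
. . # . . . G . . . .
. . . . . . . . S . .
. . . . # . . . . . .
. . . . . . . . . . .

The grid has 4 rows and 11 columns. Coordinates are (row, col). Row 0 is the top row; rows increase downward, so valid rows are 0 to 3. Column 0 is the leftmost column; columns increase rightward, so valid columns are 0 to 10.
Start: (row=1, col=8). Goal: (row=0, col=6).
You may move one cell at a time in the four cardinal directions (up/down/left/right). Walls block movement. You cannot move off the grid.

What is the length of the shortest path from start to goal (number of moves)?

Answer: Shortest path length: 3

Derivation:
BFS from (row=1, col=8) until reaching (row=0, col=6):
  Distance 0: (row=1, col=8)
  Distance 1: (row=0, col=8), (row=1, col=7), (row=1, col=9), (row=2, col=8)
  Distance 2: (row=0, col=7), (row=0, col=9), (row=1, col=6), (row=1, col=10), (row=2, col=7), (row=2, col=9), (row=3, col=8)
  Distance 3: (row=0, col=6), (row=0, col=10), (row=1, col=5), (row=2, col=6), (row=2, col=10), (row=3, col=7), (row=3, col=9)  <- goal reached here
One shortest path (3 moves): (row=1, col=8) -> (row=1, col=7) -> (row=1, col=6) -> (row=0, col=6)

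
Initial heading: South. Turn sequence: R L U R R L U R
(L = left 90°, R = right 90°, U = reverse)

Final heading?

Answer: Final heading: North

Derivation:
Start: South
  R (right (90° clockwise)) -> West
  L (left (90° counter-clockwise)) -> South
  U (U-turn (180°)) -> North
  R (right (90° clockwise)) -> East
  R (right (90° clockwise)) -> South
  L (left (90° counter-clockwise)) -> East
  U (U-turn (180°)) -> West
  R (right (90° clockwise)) -> North
Final: North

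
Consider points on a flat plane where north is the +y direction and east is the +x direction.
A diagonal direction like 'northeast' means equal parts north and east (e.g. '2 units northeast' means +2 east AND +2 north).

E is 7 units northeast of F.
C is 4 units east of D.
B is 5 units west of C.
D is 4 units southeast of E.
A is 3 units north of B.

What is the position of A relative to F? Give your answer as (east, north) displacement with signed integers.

Place F at the origin (east=0, north=0).
  E is 7 units northeast of F: delta (east=+7, north=+7); E at (east=7, north=7).
  D is 4 units southeast of E: delta (east=+4, north=-4); D at (east=11, north=3).
  C is 4 units east of D: delta (east=+4, north=+0); C at (east=15, north=3).
  B is 5 units west of C: delta (east=-5, north=+0); B at (east=10, north=3).
  A is 3 units north of B: delta (east=+0, north=+3); A at (east=10, north=6).
Therefore A relative to F: (east=10, north=6).

Answer: A is at (east=10, north=6) relative to F.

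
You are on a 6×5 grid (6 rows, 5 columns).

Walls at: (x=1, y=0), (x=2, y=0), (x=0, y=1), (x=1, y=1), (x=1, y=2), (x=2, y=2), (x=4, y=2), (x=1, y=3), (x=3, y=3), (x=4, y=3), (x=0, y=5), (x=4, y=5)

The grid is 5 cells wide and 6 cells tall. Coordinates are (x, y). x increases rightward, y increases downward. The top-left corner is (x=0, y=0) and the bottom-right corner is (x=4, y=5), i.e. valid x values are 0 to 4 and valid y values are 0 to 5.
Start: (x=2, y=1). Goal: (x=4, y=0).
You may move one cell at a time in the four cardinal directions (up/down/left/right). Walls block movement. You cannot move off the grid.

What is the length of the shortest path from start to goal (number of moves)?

BFS from (x=2, y=1) until reaching (x=4, y=0):
  Distance 0: (x=2, y=1)
  Distance 1: (x=3, y=1)
  Distance 2: (x=3, y=0), (x=4, y=1), (x=3, y=2)
  Distance 3: (x=4, y=0)  <- goal reached here
One shortest path (3 moves): (x=2, y=1) -> (x=3, y=1) -> (x=4, y=1) -> (x=4, y=0)

Answer: Shortest path length: 3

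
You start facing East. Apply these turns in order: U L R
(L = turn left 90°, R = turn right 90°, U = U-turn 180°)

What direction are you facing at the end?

Answer: Final heading: West

Derivation:
Start: East
  U (U-turn (180°)) -> West
  L (left (90° counter-clockwise)) -> South
  R (right (90° clockwise)) -> West
Final: West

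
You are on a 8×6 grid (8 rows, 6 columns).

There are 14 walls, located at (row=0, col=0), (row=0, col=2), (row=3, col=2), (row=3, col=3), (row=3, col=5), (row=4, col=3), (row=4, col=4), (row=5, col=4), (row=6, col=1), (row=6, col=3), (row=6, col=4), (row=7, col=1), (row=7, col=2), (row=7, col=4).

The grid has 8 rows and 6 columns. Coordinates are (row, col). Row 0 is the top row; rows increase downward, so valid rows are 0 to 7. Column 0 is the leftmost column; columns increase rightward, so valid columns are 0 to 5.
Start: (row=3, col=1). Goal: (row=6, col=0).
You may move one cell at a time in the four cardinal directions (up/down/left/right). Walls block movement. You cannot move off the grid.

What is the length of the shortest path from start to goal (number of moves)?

BFS from (row=3, col=1) until reaching (row=6, col=0):
  Distance 0: (row=3, col=1)
  Distance 1: (row=2, col=1), (row=3, col=0), (row=4, col=1)
  Distance 2: (row=1, col=1), (row=2, col=0), (row=2, col=2), (row=4, col=0), (row=4, col=2), (row=5, col=1)
  Distance 3: (row=0, col=1), (row=1, col=0), (row=1, col=2), (row=2, col=3), (row=5, col=0), (row=5, col=2)
  Distance 4: (row=1, col=3), (row=2, col=4), (row=5, col=3), (row=6, col=0), (row=6, col=2)  <- goal reached here
One shortest path (4 moves): (row=3, col=1) -> (row=3, col=0) -> (row=4, col=0) -> (row=5, col=0) -> (row=6, col=0)

Answer: Shortest path length: 4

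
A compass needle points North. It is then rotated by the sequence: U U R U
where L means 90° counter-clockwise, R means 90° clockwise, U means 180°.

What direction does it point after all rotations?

Answer: Final heading: West

Derivation:
Start: North
  U (U-turn (180°)) -> South
  U (U-turn (180°)) -> North
  R (right (90° clockwise)) -> East
  U (U-turn (180°)) -> West
Final: West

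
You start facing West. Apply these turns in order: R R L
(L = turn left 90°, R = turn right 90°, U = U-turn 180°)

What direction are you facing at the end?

Start: West
  R (right (90° clockwise)) -> North
  R (right (90° clockwise)) -> East
  L (left (90° counter-clockwise)) -> North
Final: North

Answer: Final heading: North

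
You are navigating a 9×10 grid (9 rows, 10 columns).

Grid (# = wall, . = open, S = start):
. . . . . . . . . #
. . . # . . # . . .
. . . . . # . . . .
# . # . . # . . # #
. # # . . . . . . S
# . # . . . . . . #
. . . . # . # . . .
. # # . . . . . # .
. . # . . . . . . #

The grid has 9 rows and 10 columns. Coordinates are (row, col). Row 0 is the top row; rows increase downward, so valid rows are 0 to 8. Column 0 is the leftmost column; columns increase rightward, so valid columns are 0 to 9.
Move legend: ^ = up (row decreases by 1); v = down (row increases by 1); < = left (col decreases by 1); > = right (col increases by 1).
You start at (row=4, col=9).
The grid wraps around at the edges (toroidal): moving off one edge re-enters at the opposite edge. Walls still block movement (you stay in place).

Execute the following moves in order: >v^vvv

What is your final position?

Answer: Final position: (row=4, col=0)

Derivation:
Start: (row=4, col=9)
  > (right): (row=4, col=9) -> (row=4, col=0)
  v (down): blocked, stay at (row=4, col=0)
  ^ (up): blocked, stay at (row=4, col=0)
  [×3]v (down): blocked, stay at (row=4, col=0)
Final: (row=4, col=0)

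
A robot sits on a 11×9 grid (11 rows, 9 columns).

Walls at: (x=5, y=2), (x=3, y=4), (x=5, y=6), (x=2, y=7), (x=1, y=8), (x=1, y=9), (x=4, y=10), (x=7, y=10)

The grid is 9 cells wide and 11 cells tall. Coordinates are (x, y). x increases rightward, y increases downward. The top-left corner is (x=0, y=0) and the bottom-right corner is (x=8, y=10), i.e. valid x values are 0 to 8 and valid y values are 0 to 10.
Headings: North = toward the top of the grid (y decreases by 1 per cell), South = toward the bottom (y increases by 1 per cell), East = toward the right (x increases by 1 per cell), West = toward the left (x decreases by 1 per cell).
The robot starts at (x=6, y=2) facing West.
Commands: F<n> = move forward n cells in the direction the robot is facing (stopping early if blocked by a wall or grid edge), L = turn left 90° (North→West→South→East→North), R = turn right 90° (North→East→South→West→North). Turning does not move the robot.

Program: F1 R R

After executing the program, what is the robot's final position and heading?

Start: (x=6, y=2), facing West
  F1: move forward 0/1 (blocked), now at (x=6, y=2)
  R: turn right, now facing North
  R: turn right, now facing East
Final: (x=6, y=2), facing East

Answer: Final position: (x=6, y=2), facing East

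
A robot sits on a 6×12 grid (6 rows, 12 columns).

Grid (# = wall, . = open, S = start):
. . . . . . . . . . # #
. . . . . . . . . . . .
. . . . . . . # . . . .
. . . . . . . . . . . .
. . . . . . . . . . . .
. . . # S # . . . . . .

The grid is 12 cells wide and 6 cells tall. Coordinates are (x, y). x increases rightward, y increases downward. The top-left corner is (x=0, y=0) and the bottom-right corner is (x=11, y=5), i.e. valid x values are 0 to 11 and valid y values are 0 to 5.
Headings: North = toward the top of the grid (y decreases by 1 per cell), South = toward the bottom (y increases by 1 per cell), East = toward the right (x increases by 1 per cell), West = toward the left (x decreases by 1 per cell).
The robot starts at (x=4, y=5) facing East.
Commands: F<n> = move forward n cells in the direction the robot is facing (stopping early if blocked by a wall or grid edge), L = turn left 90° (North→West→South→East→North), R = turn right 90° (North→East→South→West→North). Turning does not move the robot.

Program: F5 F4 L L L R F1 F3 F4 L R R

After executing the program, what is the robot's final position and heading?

Start: (x=4, y=5), facing East
  F5: move forward 0/5 (blocked), now at (x=4, y=5)
  F4: move forward 0/4 (blocked), now at (x=4, y=5)
  L: turn left, now facing North
  L: turn left, now facing West
  L: turn left, now facing South
  R: turn right, now facing West
  F1: move forward 0/1 (blocked), now at (x=4, y=5)
  F3: move forward 0/3 (blocked), now at (x=4, y=5)
  F4: move forward 0/4 (blocked), now at (x=4, y=5)
  L: turn left, now facing South
  R: turn right, now facing West
  R: turn right, now facing North
Final: (x=4, y=5), facing North

Answer: Final position: (x=4, y=5), facing North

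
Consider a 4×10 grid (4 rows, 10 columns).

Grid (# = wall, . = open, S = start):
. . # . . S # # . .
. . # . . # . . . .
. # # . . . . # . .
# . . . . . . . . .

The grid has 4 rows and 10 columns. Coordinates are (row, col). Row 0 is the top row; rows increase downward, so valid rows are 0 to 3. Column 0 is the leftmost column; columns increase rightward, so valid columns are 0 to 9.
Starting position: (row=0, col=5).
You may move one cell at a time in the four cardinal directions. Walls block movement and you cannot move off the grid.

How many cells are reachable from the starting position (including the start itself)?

Answer: Reachable cells: 26

Derivation:
BFS flood-fill from (row=0, col=5):
  Distance 0: (row=0, col=5)
  Distance 1: (row=0, col=4)
  Distance 2: (row=0, col=3), (row=1, col=4)
  Distance 3: (row=1, col=3), (row=2, col=4)
  Distance 4: (row=2, col=3), (row=2, col=5), (row=3, col=4)
  Distance 5: (row=2, col=6), (row=3, col=3), (row=3, col=5)
  Distance 6: (row=1, col=6), (row=3, col=2), (row=3, col=6)
  Distance 7: (row=1, col=7), (row=3, col=1), (row=3, col=7)
  Distance 8: (row=1, col=8), (row=3, col=8)
  Distance 9: (row=0, col=8), (row=1, col=9), (row=2, col=8), (row=3, col=9)
  Distance 10: (row=0, col=9), (row=2, col=9)
Total reachable: 26 (grid has 31 open cells total)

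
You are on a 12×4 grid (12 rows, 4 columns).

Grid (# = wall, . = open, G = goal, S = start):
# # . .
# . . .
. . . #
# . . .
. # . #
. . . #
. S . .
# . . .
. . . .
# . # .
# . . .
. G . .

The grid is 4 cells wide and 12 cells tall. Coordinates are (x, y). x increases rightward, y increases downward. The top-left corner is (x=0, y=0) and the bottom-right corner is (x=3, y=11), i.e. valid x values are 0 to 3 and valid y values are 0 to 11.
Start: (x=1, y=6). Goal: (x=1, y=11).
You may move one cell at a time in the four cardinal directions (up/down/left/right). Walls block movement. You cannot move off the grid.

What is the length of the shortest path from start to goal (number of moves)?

BFS from (x=1, y=6) until reaching (x=1, y=11):
  Distance 0: (x=1, y=6)
  Distance 1: (x=1, y=5), (x=0, y=6), (x=2, y=6), (x=1, y=7)
  Distance 2: (x=0, y=5), (x=2, y=5), (x=3, y=6), (x=2, y=7), (x=1, y=8)
  Distance 3: (x=0, y=4), (x=2, y=4), (x=3, y=7), (x=0, y=8), (x=2, y=8), (x=1, y=9)
  Distance 4: (x=2, y=3), (x=3, y=8), (x=1, y=10)
  Distance 5: (x=2, y=2), (x=1, y=3), (x=3, y=3), (x=3, y=9), (x=2, y=10), (x=1, y=11)  <- goal reached here
One shortest path (5 moves): (x=1, y=6) -> (x=1, y=7) -> (x=1, y=8) -> (x=1, y=9) -> (x=1, y=10) -> (x=1, y=11)

Answer: Shortest path length: 5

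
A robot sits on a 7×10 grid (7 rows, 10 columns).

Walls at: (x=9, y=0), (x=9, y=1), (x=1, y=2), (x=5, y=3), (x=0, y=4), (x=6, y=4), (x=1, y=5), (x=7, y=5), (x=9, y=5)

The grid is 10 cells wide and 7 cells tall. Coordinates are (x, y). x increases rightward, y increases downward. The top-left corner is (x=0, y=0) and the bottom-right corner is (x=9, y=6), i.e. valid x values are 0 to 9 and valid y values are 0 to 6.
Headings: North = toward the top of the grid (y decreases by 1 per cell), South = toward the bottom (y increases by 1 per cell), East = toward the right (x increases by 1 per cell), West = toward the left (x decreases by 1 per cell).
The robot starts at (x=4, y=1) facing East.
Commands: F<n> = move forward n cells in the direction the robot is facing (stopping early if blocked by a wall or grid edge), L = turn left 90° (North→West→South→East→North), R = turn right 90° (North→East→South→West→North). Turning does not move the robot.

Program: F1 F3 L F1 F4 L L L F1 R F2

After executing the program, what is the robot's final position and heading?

Start: (x=4, y=1), facing East
  F1: move forward 1, now at (x=5, y=1)
  F3: move forward 3, now at (x=8, y=1)
  L: turn left, now facing North
  F1: move forward 1, now at (x=8, y=0)
  F4: move forward 0/4 (blocked), now at (x=8, y=0)
  L: turn left, now facing West
  L: turn left, now facing South
  L: turn left, now facing East
  F1: move forward 0/1 (blocked), now at (x=8, y=0)
  R: turn right, now facing South
  F2: move forward 2, now at (x=8, y=2)
Final: (x=8, y=2), facing South

Answer: Final position: (x=8, y=2), facing South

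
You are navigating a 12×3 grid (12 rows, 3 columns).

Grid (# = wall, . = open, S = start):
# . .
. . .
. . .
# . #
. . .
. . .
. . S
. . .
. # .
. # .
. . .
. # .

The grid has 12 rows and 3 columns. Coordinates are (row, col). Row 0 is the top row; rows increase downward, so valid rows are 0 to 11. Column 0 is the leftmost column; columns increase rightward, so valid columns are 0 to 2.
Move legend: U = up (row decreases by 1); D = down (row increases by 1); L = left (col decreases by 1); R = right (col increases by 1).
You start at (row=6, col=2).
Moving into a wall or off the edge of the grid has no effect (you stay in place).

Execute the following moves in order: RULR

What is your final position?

Start: (row=6, col=2)
  R (right): blocked, stay at (row=6, col=2)
  U (up): (row=6, col=2) -> (row=5, col=2)
  L (left): (row=5, col=2) -> (row=5, col=1)
  R (right): (row=5, col=1) -> (row=5, col=2)
Final: (row=5, col=2)

Answer: Final position: (row=5, col=2)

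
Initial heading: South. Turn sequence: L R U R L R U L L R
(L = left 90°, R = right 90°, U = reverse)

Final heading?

Start: South
  L (left (90° counter-clockwise)) -> East
  R (right (90° clockwise)) -> South
  U (U-turn (180°)) -> North
  R (right (90° clockwise)) -> East
  L (left (90° counter-clockwise)) -> North
  R (right (90° clockwise)) -> East
  U (U-turn (180°)) -> West
  L (left (90° counter-clockwise)) -> South
  L (left (90° counter-clockwise)) -> East
  R (right (90° clockwise)) -> South
Final: South

Answer: Final heading: South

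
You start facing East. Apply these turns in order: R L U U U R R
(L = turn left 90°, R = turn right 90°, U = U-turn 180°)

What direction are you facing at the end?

Start: East
  R (right (90° clockwise)) -> South
  L (left (90° counter-clockwise)) -> East
  U (U-turn (180°)) -> West
  U (U-turn (180°)) -> East
  U (U-turn (180°)) -> West
  R (right (90° clockwise)) -> North
  R (right (90° clockwise)) -> East
Final: East

Answer: Final heading: East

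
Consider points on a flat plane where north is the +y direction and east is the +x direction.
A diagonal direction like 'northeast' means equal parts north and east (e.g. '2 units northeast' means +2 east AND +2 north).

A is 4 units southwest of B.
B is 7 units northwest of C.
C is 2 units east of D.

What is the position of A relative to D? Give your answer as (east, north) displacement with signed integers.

Place D at the origin (east=0, north=0).
  C is 2 units east of D: delta (east=+2, north=+0); C at (east=2, north=0).
  B is 7 units northwest of C: delta (east=-7, north=+7); B at (east=-5, north=7).
  A is 4 units southwest of B: delta (east=-4, north=-4); A at (east=-9, north=3).
Therefore A relative to D: (east=-9, north=3).

Answer: A is at (east=-9, north=3) relative to D.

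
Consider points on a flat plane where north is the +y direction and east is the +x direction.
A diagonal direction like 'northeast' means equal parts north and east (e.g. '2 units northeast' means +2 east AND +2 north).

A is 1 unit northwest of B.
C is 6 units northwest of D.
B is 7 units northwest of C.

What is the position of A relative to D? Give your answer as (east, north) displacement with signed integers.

Answer: A is at (east=-14, north=14) relative to D.

Derivation:
Place D at the origin (east=0, north=0).
  C is 6 units northwest of D: delta (east=-6, north=+6); C at (east=-6, north=6).
  B is 7 units northwest of C: delta (east=-7, north=+7); B at (east=-13, north=13).
  A is 1 unit northwest of B: delta (east=-1, north=+1); A at (east=-14, north=14).
Therefore A relative to D: (east=-14, north=14).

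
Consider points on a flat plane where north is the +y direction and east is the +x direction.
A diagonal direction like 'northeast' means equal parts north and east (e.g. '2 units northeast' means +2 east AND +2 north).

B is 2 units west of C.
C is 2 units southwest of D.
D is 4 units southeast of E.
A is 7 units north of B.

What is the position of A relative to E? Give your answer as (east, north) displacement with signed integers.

Answer: A is at (east=0, north=1) relative to E.

Derivation:
Place E at the origin (east=0, north=0).
  D is 4 units southeast of E: delta (east=+4, north=-4); D at (east=4, north=-4).
  C is 2 units southwest of D: delta (east=-2, north=-2); C at (east=2, north=-6).
  B is 2 units west of C: delta (east=-2, north=+0); B at (east=0, north=-6).
  A is 7 units north of B: delta (east=+0, north=+7); A at (east=0, north=1).
Therefore A relative to E: (east=0, north=1).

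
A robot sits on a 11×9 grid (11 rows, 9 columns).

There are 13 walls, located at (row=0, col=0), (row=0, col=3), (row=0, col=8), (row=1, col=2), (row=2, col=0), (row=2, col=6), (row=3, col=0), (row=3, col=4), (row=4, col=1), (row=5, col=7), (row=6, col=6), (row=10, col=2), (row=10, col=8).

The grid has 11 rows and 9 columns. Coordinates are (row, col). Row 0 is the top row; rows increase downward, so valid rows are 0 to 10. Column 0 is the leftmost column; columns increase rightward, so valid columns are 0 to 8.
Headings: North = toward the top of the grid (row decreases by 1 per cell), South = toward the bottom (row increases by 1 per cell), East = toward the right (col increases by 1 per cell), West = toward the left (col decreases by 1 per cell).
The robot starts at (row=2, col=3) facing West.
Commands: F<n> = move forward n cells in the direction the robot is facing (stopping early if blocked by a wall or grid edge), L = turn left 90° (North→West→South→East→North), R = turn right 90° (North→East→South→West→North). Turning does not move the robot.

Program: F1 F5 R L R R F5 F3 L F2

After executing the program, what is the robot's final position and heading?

Answer: Final position: (row=0, col=5), facing North

Derivation:
Start: (row=2, col=3), facing West
  F1: move forward 1, now at (row=2, col=2)
  F5: move forward 1/5 (blocked), now at (row=2, col=1)
  R: turn right, now facing North
  L: turn left, now facing West
  R: turn right, now facing North
  R: turn right, now facing East
  F5: move forward 4/5 (blocked), now at (row=2, col=5)
  F3: move forward 0/3 (blocked), now at (row=2, col=5)
  L: turn left, now facing North
  F2: move forward 2, now at (row=0, col=5)
Final: (row=0, col=5), facing North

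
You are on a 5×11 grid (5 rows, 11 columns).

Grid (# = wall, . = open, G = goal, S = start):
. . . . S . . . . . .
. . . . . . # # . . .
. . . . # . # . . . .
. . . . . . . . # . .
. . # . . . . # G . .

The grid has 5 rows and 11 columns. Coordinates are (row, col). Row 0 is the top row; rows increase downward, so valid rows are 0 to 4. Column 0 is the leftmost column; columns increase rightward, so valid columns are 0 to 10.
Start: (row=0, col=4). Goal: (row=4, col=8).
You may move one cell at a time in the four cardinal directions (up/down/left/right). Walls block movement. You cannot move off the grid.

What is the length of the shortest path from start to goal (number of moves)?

Answer: Shortest path length: 10

Derivation:
BFS from (row=0, col=4) until reaching (row=4, col=8):
  Distance 0: (row=0, col=4)
  Distance 1: (row=0, col=3), (row=0, col=5), (row=1, col=4)
  Distance 2: (row=0, col=2), (row=0, col=6), (row=1, col=3), (row=1, col=5)
  Distance 3: (row=0, col=1), (row=0, col=7), (row=1, col=2), (row=2, col=3), (row=2, col=5)
  Distance 4: (row=0, col=0), (row=0, col=8), (row=1, col=1), (row=2, col=2), (row=3, col=3), (row=3, col=5)
  Distance 5: (row=0, col=9), (row=1, col=0), (row=1, col=8), (row=2, col=1), (row=3, col=2), (row=3, col=4), (row=3, col=6), (row=4, col=3), (row=4, col=5)
  Distance 6: (row=0, col=10), (row=1, col=9), (row=2, col=0), (row=2, col=8), (row=3, col=1), (row=3, col=7), (row=4, col=4), (row=4, col=6)
  Distance 7: (row=1, col=10), (row=2, col=7), (row=2, col=9), (row=3, col=0), (row=4, col=1)
  Distance 8: (row=2, col=10), (row=3, col=9), (row=4, col=0)
  Distance 9: (row=3, col=10), (row=4, col=9)
  Distance 10: (row=4, col=8), (row=4, col=10)  <- goal reached here
One shortest path (10 moves): (row=0, col=4) -> (row=0, col=5) -> (row=0, col=6) -> (row=0, col=7) -> (row=0, col=8) -> (row=0, col=9) -> (row=1, col=9) -> (row=2, col=9) -> (row=3, col=9) -> (row=4, col=9) -> (row=4, col=8)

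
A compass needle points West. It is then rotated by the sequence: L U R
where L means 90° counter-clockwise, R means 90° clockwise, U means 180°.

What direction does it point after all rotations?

Answer: Final heading: East

Derivation:
Start: West
  L (left (90° counter-clockwise)) -> South
  U (U-turn (180°)) -> North
  R (right (90° clockwise)) -> East
Final: East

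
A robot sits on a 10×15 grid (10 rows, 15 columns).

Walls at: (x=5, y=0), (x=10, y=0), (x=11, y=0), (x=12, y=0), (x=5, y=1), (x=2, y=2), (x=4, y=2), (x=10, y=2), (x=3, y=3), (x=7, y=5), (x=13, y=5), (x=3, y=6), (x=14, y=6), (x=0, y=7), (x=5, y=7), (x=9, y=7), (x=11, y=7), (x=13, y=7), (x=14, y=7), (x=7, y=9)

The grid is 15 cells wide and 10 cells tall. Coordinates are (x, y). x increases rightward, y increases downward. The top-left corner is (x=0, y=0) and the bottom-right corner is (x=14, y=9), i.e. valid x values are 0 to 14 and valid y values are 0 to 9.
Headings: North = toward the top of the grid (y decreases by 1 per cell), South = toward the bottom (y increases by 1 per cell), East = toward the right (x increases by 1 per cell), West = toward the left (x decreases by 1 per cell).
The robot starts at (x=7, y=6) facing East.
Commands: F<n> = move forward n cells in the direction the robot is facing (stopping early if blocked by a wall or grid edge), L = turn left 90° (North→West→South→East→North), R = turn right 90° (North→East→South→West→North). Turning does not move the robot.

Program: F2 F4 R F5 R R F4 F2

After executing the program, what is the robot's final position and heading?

Answer: Final position: (x=13, y=6), facing North

Derivation:
Start: (x=7, y=6), facing East
  F2: move forward 2, now at (x=9, y=6)
  F4: move forward 4, now at (x=13, y=6)
  R: turn right, now facing South
  F5: move forward 0/5 (blocked), now at (x=13, y=6)
  R: turn right, now facing West
  R: turn right, now facing North
  F4: move forward 0/4 (blocked), now at (x=13, y=6)
  F2: move forward 0/2 (blocked), now at (x=13, y=6)
Final: (x=13, y=6), facing North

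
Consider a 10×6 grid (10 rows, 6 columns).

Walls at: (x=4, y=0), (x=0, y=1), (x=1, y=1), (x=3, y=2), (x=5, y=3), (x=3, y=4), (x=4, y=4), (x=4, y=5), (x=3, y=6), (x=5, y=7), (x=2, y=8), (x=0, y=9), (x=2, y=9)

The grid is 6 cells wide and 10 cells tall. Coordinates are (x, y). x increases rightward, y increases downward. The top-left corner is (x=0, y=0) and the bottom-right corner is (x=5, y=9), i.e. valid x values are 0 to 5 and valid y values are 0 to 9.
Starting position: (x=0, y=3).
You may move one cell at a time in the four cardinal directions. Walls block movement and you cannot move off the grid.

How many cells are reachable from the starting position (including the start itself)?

Answer: Reachable cells: 47

Derivation:
BFS flood-fill from (x=0, y=3):
  Distance 0: (x=0, y=3)
  Distance 1: (x=0, y=2), (x=1, y=3), (x=0, y=4)
  Distance 2: (x=1, y=2), (x=2, y=3), (x=1, y=4), (x=0, y=5)
  Distance 3: (x=2, y=2), (x=3, y=3), (x=2, y=4), (x=1, y=5), (x=0, y=6)
  Distance 4: (x=2, y=1), (x=4, y=3), (x=2, y=5), (x=1, y=6), (x=0, y=7)
  Distance 5: (x=2, y=0), (x=3, y=1), (x=4, y=2), (x=3, y=5), (x=2, y=6), (x=1, y=7), (x=0, y=8)
  Distance 6: (x=1, y=0), (x=3, y=0), (x=4, y=1), (x=5, y=2), (x=2, y=7), (x=1, y=8)
  Distance 7: (x=0, y=0), (x=5, y=1), (x=3, y=7), (x=1, y=9)
  Distance 8: (x=5, y=0), (x=4, y=7), (x=3, y=8)
  Distance 9: (x=4, y=6), (x=4, y=8), (x=3, y=9)
  Distance 10: (x=5, y=6), (x=5, y=8), (x=4, y=9)
  Distance 11: (x=5, y=5), (x=5, y=9)
  Distance 12: (x=5, y=4)
Total reachable: 47 (grid has 47 open cells total)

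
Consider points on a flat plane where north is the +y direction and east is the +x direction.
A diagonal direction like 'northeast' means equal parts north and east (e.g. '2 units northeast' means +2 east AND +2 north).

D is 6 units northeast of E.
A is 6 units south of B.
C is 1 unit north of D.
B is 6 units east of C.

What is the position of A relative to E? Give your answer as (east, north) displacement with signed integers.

Place E at the origin (east=0, north=0).
  D is 6 units northeast of E: delta (east=+6, north=+6); D at (east=6, north=6).
  C is 1 unit north of D: delta (east=+0, north=+1); C at (east=6, north=7).
  B is 6 units east of C: delta (east=+6, north=+0); B at (east=12, north=7).
  A is 6 units south of B: delta (east=+0, north=-6); A at (east=12, north=1).
Therefore A relative to E: (east=12, north=1).

Answer: A is at (east=12, north=1) relative to E.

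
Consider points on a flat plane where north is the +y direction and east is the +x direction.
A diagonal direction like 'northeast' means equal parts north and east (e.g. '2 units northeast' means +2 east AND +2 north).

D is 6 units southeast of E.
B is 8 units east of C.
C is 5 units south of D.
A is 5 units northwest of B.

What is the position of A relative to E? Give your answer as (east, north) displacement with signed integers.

Place E at the origin (east=0, north=0).
  D is 6 units southeast of E: delta (east=+6, north=-6); D at (east=6, north=-6).
  C is 5 units south of D: delta (east=+0, north=-5); C at (east=6, north=-11).
  B is 8 units east of C: delta (east=+8, north=+0); B at (east=14, north=-11).
  A is 5 units northwest of B: delta (east=-5, north=+5); A at (east=9, north=-6).
Therefore A relative to E: (east=9, north=-6).

Answer: A is at (east=9, north=-6) relative to E.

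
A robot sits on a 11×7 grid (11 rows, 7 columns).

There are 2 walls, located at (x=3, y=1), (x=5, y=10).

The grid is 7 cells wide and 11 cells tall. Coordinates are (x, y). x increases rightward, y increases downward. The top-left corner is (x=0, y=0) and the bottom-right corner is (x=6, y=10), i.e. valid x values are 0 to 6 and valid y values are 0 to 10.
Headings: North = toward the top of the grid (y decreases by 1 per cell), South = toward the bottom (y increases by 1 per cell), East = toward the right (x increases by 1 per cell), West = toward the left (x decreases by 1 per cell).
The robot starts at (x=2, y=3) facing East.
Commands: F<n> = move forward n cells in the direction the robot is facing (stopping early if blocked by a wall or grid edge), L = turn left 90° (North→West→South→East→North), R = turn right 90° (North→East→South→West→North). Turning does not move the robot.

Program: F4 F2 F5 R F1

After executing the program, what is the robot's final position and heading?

Start: (x=2, y=3), facing East
  F4: move forward 4, now at (x=6, y=3)
  F2: move forward 0/2 (blocked), now at (x=6, y=3)
  F5: move forward 0/5 (blocked), now at (x=6, y=3)
  R: turn right, now facing South
  F1: move forward 1, now at (x=6, y=4)
Final: (x=6, y=4), facing South

Answer: Final position: (x=6, y=4), facing South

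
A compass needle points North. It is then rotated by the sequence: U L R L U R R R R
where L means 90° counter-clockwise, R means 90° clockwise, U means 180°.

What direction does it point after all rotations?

Answer: Final heading: West

Derivation:
Start: North
  U (U-turn (180°)) -> South
  L (left (90° counter-clockwise)) -> East
  R (right (90° clockwise)) -> South
  L (left (90° counter-clockwise)) -> East
  U (U-turn (180°)) -> West
  R (right (90° clockwise)) -> North
  R (right (90° clockwise)) -> East
  R (right (90° clockwise)) -> South
  R (right (90° clockwise)) -> West
Final: West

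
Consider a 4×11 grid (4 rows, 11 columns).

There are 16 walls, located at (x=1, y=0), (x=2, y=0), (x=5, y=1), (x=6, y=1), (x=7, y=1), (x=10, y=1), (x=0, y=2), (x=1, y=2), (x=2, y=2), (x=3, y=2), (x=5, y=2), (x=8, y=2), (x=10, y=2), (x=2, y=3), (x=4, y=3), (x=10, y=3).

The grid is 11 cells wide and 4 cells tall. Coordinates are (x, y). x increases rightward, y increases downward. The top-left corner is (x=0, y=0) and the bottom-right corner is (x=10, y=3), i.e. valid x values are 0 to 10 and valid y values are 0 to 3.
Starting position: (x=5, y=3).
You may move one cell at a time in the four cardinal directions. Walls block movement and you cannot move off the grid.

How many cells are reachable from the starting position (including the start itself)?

Answer: Reachable cells: 25

Derivation:
BFS flood-fill from (x=5, y=3):
  Distance 0: (x=5, y=3)
  Distance 1: (x=6, y=3)
  Distance 2: (x=6, y=2), (x=7, y=3)
  Distance 3: (x=7, y=2), (x=8, y=3)
  Distance 4: (x=9, y=3)
  Distance 5: (x=9, y=2)
  Distance 6: (x=9, y=1)
  Distance 7: (x=9, y=0), (x=8, y=1)
  Distance 8: (x=8, y=0), (x=10, y=0)
  Distance 9: (x=7, y=0)
  Distance 10: (x=6, y=0)
  Distance 11: (x=5, y=0)
  Distance 12: (x=4, y=0)
  Distance 13: (x=3, y=0), (x=4, y=1)
  Distance 14: (x=3, y=1), (x=4, y=2)
  Distance 15: (x=2, y=1)
  Distance 16: (x=1, y=1)
  Distance 17: (x=0, y=1)
  Distance 18: (x=0, y=0)
Total reachable: 25 (grid has 28 open cells total)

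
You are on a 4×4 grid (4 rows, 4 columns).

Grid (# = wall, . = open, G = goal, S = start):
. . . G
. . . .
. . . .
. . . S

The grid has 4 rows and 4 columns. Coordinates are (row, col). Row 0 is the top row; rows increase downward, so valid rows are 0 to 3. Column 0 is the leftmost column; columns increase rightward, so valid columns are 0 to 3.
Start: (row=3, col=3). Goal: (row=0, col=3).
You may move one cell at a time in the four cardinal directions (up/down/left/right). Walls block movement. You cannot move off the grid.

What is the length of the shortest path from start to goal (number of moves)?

Answer: Shortest path length: 3

Derivation:
BFS from (row=3, col=3) until reaching (row=0, col=3):
  Distance 0: (row=3, col=3)
  Distance 1: (row=2, col=3), (row=3, col=2)
  Distance 2: (row=1, col=3), (row=2, col=2), (row=3, col=1)
  Distance 3: (row=0, col=3), (row=1, col=2), (row=2, col=1), (row=3, col=0)  <- goal reached here
One shortest path (3 moves): (row=3, col=3) -> (row=2, col=3) -> (row=1, col=3) -> (row=0, col=3)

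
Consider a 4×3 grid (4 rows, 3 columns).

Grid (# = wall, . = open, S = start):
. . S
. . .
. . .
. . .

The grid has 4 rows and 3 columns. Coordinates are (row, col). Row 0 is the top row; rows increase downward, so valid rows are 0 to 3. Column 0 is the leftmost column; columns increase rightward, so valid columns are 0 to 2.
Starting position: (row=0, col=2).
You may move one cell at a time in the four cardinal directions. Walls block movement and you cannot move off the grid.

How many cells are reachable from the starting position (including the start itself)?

BFS flood-fill from (row=0, col=2):
  Distance 0: (row=0, col=2)
  Distance 1: (row=0, col=1), (row=1, col=2)
  Distance 2: (row=0, col=0), (row=1, col=1), (row=2, col=2)
  Distance 3: (row=1, col=0), (row=2, col=1), (row=3, col=2)
  Distance 4: (row=2, col=0), (row=3, col=1)
  Distance 5: (row=3, col=0)
Total reachable: 12 (grid has 12 open cells total)

Answer: Reachable cells: 12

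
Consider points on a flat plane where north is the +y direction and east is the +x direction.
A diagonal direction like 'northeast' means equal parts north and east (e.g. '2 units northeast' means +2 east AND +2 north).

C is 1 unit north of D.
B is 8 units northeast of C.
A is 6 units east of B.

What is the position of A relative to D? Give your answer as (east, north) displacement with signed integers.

Place D at the origin (east=0, north=0).
  C is 1 unit north of D: delta (east=+0, north=+1); C at (east=0, north=1).
  B is 8 units northeast of C: delta (east=+8, north=+8); B at (east=8, north=9).
  A is 6 units east of B: delta (east=+6, north=+0); A at (east=14, north=9).
Therefore A relative to D: (east=14, north=9).

Answer: A is at (east=14, north=9) relative to D.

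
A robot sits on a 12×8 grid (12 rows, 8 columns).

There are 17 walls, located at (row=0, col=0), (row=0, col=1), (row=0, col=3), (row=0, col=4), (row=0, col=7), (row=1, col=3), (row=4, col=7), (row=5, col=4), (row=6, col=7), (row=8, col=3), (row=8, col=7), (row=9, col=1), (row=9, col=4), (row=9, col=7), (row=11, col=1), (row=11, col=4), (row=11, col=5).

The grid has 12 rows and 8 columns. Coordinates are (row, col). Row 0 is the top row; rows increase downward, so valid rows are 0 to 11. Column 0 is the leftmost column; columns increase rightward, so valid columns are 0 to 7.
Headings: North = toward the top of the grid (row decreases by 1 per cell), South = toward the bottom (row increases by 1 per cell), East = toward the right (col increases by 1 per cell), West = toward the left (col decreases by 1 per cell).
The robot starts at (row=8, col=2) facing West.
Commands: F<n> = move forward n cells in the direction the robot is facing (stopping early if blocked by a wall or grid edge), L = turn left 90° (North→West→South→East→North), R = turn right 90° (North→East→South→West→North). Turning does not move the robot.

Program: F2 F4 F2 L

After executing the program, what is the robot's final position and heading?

Answer: Final position: (row=8, col=0), facing South

Derivation:
Start: (row=8, col=2), facing West
  F2: move forward 2, now at (row=8, col=0)
  F4: move forward 0/4 (blocked), now at (row=8, col=0)
  F2: move forward 0/2 (blocked), now at (row=8, col=0)
  L: turn left, now facing South
Final: (row=8, col=0), facing South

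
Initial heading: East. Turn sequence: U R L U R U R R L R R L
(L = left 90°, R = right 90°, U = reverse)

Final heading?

Answer: Final heading: South

Derivation:
Start: East
  U (U-turn (180°)) -> West
  R (right (90° clockwise)) -> North
  L (left (90° counter-clockwise)) -> West
  U (U-turn (180°)) -> East
  R (right (90° clockwise)) -> South
  U (U-turn (180°)) -> North
  R (right (90° clockwise)) -> East
  R (right (90° clockwise)) -> South
  L (left (90° counter-clockwise)) -> East
  R (right (90° clockwise)) -> South
  R (right (90° clockwise)) -> West
  L (left (90° counter-clockwise)) -> South
Final: South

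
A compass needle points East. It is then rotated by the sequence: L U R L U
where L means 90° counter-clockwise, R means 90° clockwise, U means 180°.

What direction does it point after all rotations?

Start: East
  L (left (90° counter-clockwise)) -> North
  U (U-turn (180°)) -> South
  R (right (90° clockwise)) -> West
  L (left (90° counter-clockwise)) -> South
  U (U-turn (180°)) -> North
Final: North

Answer: Final heading: North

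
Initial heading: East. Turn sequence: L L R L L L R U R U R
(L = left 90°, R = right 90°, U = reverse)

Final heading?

Start: East
  L (left (90° counter-clockwise)) -> North
  L (left (90° counter-clockwise)) -> West
  R (right (90° clockwise)) -> North
  L (left (90° counter-clockwise)) -> West
  L (left (90° counter-clockwise)) -> South
  L (left (90° counter-clockwise)) -> East
  R (right (90° clockwise)) -> South
  U (U-turn (180°)) -> North
  R (right (90° clockwise)) -> East
  U (U-turn (180°)) -> West
  R (right (90° clockwise)) -> North
Final: North

Answer: Final heading: North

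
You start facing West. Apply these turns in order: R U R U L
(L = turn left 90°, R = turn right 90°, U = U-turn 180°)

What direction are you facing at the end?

Answer: Final heading: North

Derivation:
Start: West
  R (right (90° clockwise)) -> North
  U (U-turn (180°)) -> South
  R (right (90° clockwise)) -> West
  U (U-turn (180°)) -> East
  L (left (90° counter-clockwise)) -> North
Final: North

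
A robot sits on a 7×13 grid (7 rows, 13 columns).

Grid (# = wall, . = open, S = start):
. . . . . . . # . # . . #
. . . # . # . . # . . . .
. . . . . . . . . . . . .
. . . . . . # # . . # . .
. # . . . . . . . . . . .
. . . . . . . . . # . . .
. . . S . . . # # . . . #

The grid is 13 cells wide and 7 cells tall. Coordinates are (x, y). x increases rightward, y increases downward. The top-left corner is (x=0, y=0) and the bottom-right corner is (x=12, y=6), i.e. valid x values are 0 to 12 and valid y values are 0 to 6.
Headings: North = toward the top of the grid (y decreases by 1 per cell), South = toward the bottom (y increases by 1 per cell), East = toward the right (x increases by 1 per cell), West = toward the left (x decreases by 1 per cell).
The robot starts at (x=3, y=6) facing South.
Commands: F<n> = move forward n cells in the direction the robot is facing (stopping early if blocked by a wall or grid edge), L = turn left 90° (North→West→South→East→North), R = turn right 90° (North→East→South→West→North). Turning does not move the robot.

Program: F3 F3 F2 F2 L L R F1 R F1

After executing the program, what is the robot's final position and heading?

Answer: Final position: (x=4, y=6), facing South

Derivation:
Start: (x=3, y=6), facing South
  F3: move forward 0/3 (blocked), now at (x=3, y=6)
  F3: move forward 0/3 (blocked), now at (x=3, y=6)
  F2: move forward 0/2 (blocked), now at (x=3, y=6)
  F2: move forward 0/2 (blocked), now at (x=3, y=6)
  L: turn left, now facing East
  L: turn left, now facing North
  R: turn right, now facing East
  F1: move forward 1, now at (x=4, y=6)
  R: turn right, now facing South
  F1: move forward 0/1 (blocked), now at (x=4, y=6)
Final: (x=4, y=6), facing South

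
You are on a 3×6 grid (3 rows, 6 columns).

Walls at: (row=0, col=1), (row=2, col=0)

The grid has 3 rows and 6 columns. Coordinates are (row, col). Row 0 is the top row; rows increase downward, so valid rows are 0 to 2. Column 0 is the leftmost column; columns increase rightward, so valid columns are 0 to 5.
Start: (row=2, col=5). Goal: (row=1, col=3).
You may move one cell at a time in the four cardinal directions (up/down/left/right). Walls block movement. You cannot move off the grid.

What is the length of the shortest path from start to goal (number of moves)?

BFS from (row=2, col=5) until reaching (row=1, col=3):
  Distance 0: (row=2, col=5)
  Distance 1: (row=1, col=5), (row=2, col=4)
  Distance 2: (row=0, col=5), (row=1, col=4), (row=2, col=3)
  Distance 3: (row=0, col=4), (row=1, col=3), (row=2, col=2)  <- goal reached here
One shortest path (3 moves): (row=2, col=5) -> (row=2, col=4) -> (row=2, col=3) -> (row=1, col=3)

Answer: Shortest path length: 3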